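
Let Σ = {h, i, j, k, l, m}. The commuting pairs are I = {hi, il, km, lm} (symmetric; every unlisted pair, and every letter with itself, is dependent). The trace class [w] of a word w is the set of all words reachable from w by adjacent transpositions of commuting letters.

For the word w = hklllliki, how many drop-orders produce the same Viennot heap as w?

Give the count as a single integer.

5

0(h) covers ∅
1(k) covers 0:h
2(l) covers 1:k
3(l) covers 2:l
4(l) covers 3:l
5(l) covers 4:l
6(i) covers 1:k
7(k) covers 5:l, 6:i
8(i) covers 7:k
floor of heap: 0:h
completions by unplaced set U, small U first (add the entries for U minus each lowest piece of U):
  |U|=1: {8}:1
  |U|=2: {7,8}:1
  |U|=3: {5,7,8}:1  {6,7,8}:1
  |U|=4: {4,5,7,8}:1  {5,6,7,8}:2
  |U|=5: {3,4,5,7,8}:1  {4,5,6,7,8}:3
  |U|=6: {2,3,4,5,7,8}:1  {3,4,5,6,7,8}:4
  |U|=7: {2,3,4,5,6,7,8}:5
  start at 0(h): 5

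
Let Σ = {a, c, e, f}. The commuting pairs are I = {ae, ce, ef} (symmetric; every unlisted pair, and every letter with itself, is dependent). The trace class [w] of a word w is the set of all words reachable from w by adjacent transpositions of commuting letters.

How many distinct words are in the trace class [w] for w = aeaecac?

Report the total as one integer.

21

drop 0:a onto floor
drop 1:e onto floor
drop 2:a onto {0:a}
drop 3:e onto {1:e}
drop 4:c onto {2:a}
drop 5:a onto {4:c}
drop 6:c onto {5:a}
ground layer = {0:a, 1:e}
drop-orders for the pieces not yet dropped (sum over which currently-grounded one goes next):
  1 to go: {3} 1  {6} 1
  2 to go: {1,3} 1  {3,6} 2  {5,6} 1
  3 to go: {1,3,6} 3  {3,5,6} 3  {4,5,6} 1
  4 to go: {1,3,5,6} 6  {2,4,5,6} 1  {3,4,5,6} 4
  5 to go: {0,2,4,5,6} 1  {1,3,4,5,6} 10  {2,3,4,5,6} 5
  if 0:a drops first: 15 orders
  if 1:e drops first: 6 orders
heap linearizations: 21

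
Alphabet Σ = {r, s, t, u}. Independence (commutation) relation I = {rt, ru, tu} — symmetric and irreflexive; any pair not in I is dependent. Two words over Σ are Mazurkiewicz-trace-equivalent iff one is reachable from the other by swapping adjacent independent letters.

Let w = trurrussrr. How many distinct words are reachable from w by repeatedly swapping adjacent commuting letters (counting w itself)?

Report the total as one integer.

0(t) covers ∅
1(r) covers ∅
2(u) covers ∅
3(r) covers 1:r
4(r) covers 3:r
5(u) covers 2:u
6(s) covers 0:t, 4:r, 5:u
7(s) covers 6:s
8(r) covers 7:s
9(r) covers 8:r
floor of heap: 0:t, 1:r, 2:u
completions by unplaced set U, small U first (add the entries for U minus each lowest piece of U):
  |U|=1: {9}:1
  |U|=2: {8,9}:1
  |U|=3: {7,8,9}:1
  |U|=4: {6,7,8,9}:1
  |U|=5: {0,6,7,8,9}:1  {4,6,7,8,9}:1  {5,6,7,8,9}:1
  |U|=6: {0,4,6,7,8,9}:2  {0,5,6,7,8,9}:2  {2,5,6,7,8,9}:1  {3,4,6,7,8,9}:1  {4,5,6,7,8,9}:2
  |U|=7: {0,2,5,6,7,8,9}:3  {0,3,4,6,7,8,9}:3  {0,4,5,6,7,8,9}:6  {1,3,4,6,7,8,9}:1  {2,4,5,6,7,8,9}:3  {3,4,5,6,7,8,9}:3
  |U|=8: {0,1,3,4,6,7,8,9}:4  {0,2,4,5,6,7,8,9}:12  {0,3,4,5,6,7,8,9}:12  {1,3,4,5,6,7,8,9}:4  {2,3,4,5,6,7,8,9}:6
  start at 0(t): 10
  start at 1(r): 30
  start at 2(u): 20
sum over floor = 60

60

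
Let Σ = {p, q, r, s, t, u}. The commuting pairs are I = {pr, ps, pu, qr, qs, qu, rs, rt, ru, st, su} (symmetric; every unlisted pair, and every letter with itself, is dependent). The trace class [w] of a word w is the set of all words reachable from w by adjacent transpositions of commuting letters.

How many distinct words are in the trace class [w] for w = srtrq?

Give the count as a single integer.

piece 0:s — minimal
piece 1:r — minimal
piece 2:t — minimal
piece 3:r rests on {1:r}
piece 4:q rests on {2:t}
minimal pieces: {0:s, 1:r, 2:t}
ways to finish when only these pieces remain (= sum over removing one remaining piece with nothing left below it):
  1 left: {0}→1  {3}→1  {4}→1
  2 left: {0,3}→2  {0,4}→2  {1,3}→1  {2,4}→1  {3,4}→2
  3 left: {0,1,3}→3  {0,2,4}→3  {0,3,4}→6  {1,3,4}→3  {2,3,4}→3
  placing 0:s first → 6 extensions
  placing 1:r first → 12 extensions
  placing 2:t first → 12 extensions
total linear extensions = 30

30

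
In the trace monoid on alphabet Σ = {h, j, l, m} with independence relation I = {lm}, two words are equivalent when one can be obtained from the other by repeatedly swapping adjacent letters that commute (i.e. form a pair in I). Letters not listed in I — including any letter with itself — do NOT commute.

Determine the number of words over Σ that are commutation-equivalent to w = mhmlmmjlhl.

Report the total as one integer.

0(m) covers ∅
1(h) covers 0:m
2(m) covers 1:h
3(l) covers 1:h
4(m) covers 2:m
5(m) covers 4:m
6(j) covers 3:l, 5:m
7(l) covers 6:j
8(h) covers 7:l
9(l) covers 8:h
floor of heap: 0:m
completions by unplaced set U, small U first (add the entries for U minus each lowest piece of U):
  |U|=1: {9}:1
  |U|=2: {8,9}:1
  |U|=3: {7,8,9}:1
  |U|=4: {6,7,8,9}:1
  |U|=5: {3,6,7,8,9}:1  {5,6,7,8,9}:1
  |U|=6: {3,5,6,7,8,9}:2  {4,5,6,7,8,9}:1
  |U|=7: {2,4,5,6,7,8,9}:1  {3,4,5,6,7,8,9}:3
  |U|=8: {2,3,4,5,6,7,8,9}:4
  start at 0(m): 4

4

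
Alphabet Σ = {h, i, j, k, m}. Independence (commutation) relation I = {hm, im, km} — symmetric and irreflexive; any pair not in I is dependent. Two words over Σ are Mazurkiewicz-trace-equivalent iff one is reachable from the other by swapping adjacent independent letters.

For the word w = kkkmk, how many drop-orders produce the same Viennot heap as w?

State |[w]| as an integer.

piece 0:k — minimal
piece 1:k rests on {0:k}
piece 2:k rests on {1:k}
piece 3:m — minimal
piece 4:k rests on {2:k}
minimal pieces: {0:k, 3:m}
ways to finish when only these pieces remain (= sum over removing one remaining piece with nothing left below it):
  1 left: {3}→1  {4}→1
  2 left: {2,4}→1  {3,4}→2
  3 left: {1,2,4}→1  {2,3,4}→3
  placing 0:k first → 4 extensions
  placing 3:m first → 1 extensions
total linear extensions = 5

5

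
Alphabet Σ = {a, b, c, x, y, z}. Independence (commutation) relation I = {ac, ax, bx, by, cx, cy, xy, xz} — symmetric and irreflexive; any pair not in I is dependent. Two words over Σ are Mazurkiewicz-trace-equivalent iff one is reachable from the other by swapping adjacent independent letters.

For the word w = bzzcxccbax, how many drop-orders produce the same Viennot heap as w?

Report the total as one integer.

piece 0:b — minimal
piece 1:z rests on {0:b}
piece 2:z rests on {1:z}
piece 3:c rests on {2:z}
piece 4:x — minimal
piece 5:c rests on {3:c}
piece 6:c rests on {5:c}
piece 7:b rests on {6:c}
piece 8:a rests on {7:b}
piece 9:x rests on {4:x}
minimal pieces: {0:b, 4:x}
ways to finish when only these pieces remain (= sum over removing one remaining piece with nothing left below it):
  1 left: {8}→1  {9}→1
  2 left: {4,9}→1  {7,8}→1  {8,9}→2
  3 left: {4,8,9}→3  {6,7,8}→1  {7,8,9}→3
  4 left: {4,7,8,9}→6  {5,6,7,8}→1  {6,7,8,9}→4
  5 left: {3,5,6,7,8}→1  {4,6,7,8,9}→10  {5,6,7,8,9}→5
  6 left: {2,3,5,6,7,8}→1  {3,5,6,7,8,9}→6  {4,5,6,7,8,9}→15
  7 left: {1,2,3,5,6,7,8}→1  {2,3,5,6,7,8,9}→7  {3,4,5,6,7,8,9}→21
  8 left: {0,1,2,3,5,6,7,8}→1  {1,2,3,5,6,7,8,9}→8  {2,3,4,5,6,7,8,9}→28
  placing 0:b first → 36 extensions
  placing 4:x first → 9 extensions
total linear extensions = 45

45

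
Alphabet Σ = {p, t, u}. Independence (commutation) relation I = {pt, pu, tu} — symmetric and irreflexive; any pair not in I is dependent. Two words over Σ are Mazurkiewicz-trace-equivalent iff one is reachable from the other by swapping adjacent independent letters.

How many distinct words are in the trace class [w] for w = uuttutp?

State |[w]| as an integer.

#0=u has no predecessor
#1=u depends on [0:u]
#2=t has no predecessor
#3=t depends on [2:t]
#4=u depends on [1:u]
#5=t depends on [3:t]
#6=p has no predecessor
sources: [0:u, 2:t, 6:p]
N(rest) = Σ N(rest − s) over sources s of rest; N(one piece) = 1:
  size 1 → [4]=1  [5]=1  [6]=1
  size 2 → [1,4]=1  [3,5]=1  [4,5]=2  [4,6]=2  [5,6]=2
  size 3 → [0,1,4]=1  [1,4,5]=3  [1,4,6]=3  [2,3,5]=1  [3,4,5]=3  [3,5,6]=3  [4,5,6]=6
  size 4 → [0,1,4,5]=4  [0,1,4,6]=4  [1,3,4,5]=6  [1,4,5,6]=12  [2,3,4,5]=4  [2,3,5,6]=4  [3,4,5,6]=12
  size 5 → [0,1,3,4,5]=10  [0,1,4,5,6]=20  [1,2,3,4,5]=10  [1,3,4,5,6]=30  [2,3,4,5,6]=20
  first=0(u) contributes 60
  first=2(t) contributes 60
  first=6(p) contributes 20
|[w]| = 140

140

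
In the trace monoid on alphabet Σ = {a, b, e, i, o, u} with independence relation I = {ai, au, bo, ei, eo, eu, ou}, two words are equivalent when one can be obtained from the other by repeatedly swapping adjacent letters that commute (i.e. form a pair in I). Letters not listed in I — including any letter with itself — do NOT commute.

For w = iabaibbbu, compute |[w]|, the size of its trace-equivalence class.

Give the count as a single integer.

0(i) covers ∅
1(a) covers ∅
2(b) covers 0:i, 1:a
3(a) covers 2:b
4(i) covers 2:b
5(b) covers 3:a, 4:i
6(b) covers 5:b
7(b) covers 6:b
8(u) covers 7:b
floor of heap: 0:i, 1:a
completions by unplaced set U, small U first (add the entries for U minus each lowest piece of U):
  |U|=1: {8}:1
  |U|=2: {7,8}:1
  |U|=3: {6,7,8}:1
  |U|=4: {5,6,7,8}:1
  |U|=5: {3,5,6,7,8}:1  {4,5,6,7,8}:1
  |U|=6: {3,4,5,6,7,8}:2
  |U|=7: {2,3,4,5,6,7,8}:2
  start at 0(i): 2
  start at 1(a): 2
sum over floor = 4

4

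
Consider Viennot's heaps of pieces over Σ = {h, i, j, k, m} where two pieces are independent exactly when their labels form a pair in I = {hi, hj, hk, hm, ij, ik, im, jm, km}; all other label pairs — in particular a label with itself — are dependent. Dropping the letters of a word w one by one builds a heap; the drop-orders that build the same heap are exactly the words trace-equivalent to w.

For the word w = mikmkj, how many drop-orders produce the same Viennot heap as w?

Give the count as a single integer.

#0=m has no predecessor
#1=i has no predecessor
#2=k has no predecessor
#3=m depends on [0:m]
#4=k depends on [2:k]
#5=j depends on [4:k]
sources: [0:m, 1:i, 2:k]
N(rest) = Σ N(rest − s) over sources s of rest; N(one piece) = 1:
  size 1 → [1]=1  [3]=1  [5]=1
  size 2 → [0,3]=1  [1,3]=2  [1,5]=2  [3,5]=2  [4,5]=1
  size 3 → [0,1,3]=3  [0,3,5]=3  [1,3,5]=6  [1,4,5]=3  [2,4,5]=1  [3,4,5]=3
  size 4 → [0,1,3,5]=12  [0,3,4,5]=6  [1,2,4,5]=4  [1,3,4,5]=12  [2,3,4,5]=4
  first=0(m) contributes 20
  first=1(i) contributes 10
  first=2(k) contributes 30
|[w]| = 60

60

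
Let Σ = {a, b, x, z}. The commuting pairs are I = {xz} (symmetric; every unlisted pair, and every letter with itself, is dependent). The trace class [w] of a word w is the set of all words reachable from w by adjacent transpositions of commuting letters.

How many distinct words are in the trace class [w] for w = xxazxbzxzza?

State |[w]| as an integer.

drop 0:x onto floor
drop 1:x onto {0:x}
drop 2:a onto {1:x}
drop 3:z onto {2:a}
drop 4:x onto {2:a}
drop 5:b onto {3:z, 4:x}
drop 6:z onto {5:b}
drop 7:x onto {5:b}
drop 8:z onto {6:z}
drop 9:z onto {8:z}
drop 10:a onto {7:x, 9:z}
ground layer = {0:x}
drop-orders for the pieces not yet dropped (sum over which currently-grounded one goes next):
  1 to go: {10} 1
  2 to go: {7,10} 1  {9,10} 1
  3 to go: {7,9,10} 2  {8,9,10} 1
  4 to go: {6,8,9,10} 1  {7,8,9,10} 3
  5 to go: {6,7,8,9,10} 4
  6 to go: {5,6,7,8,9,10} 4
  7 to go: {3,5,6,7,8,9,10} 4  {4,5,6,7,8,9,10} 4
  8 to go: {3,4,5,6,7,8,9,10} 8
  9 to go: {2,3,4,5,6,7,8,9,10} 8
  if 0:x drops first: 8 orders

8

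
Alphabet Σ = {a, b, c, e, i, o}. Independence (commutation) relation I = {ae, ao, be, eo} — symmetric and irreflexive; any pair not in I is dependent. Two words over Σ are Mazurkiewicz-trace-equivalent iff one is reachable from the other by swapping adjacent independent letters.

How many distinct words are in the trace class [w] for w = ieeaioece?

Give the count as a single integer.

6

drop 0:i onto floor
drop 1:e onto {0:i}
drop 2:e onto {1:e}
drop 3:a onto {0:i}
drop 4:i onto {2:e, 3:a}
drop 5:o onto {4:i}
drop 6:e onto {4:i}
drop 7:c onto {5:o, 6:e}
drop 8:e onto {7:c}
ground layer = {0:i}
drop-orders for the pieces not yet dropped (sum over which currently-grounded one goes next):
  1 to go: {8} 1
  2 to go: {7,8} 1
  3 to go: {5,7,8} 1  {6,7,8} 1
  4 to go: {5,6,7,8} 2
  5 to go: {4,5,6,7,8} 2
  6 to go: {2,4,5,6,7,8} 2  {3,4,5,6,7,8} 2
  7 to go: {1,2,4,5,6,7,8} 2  {2,3,4,5,6,7,8} 4
  if 0:i drops first: 6 orders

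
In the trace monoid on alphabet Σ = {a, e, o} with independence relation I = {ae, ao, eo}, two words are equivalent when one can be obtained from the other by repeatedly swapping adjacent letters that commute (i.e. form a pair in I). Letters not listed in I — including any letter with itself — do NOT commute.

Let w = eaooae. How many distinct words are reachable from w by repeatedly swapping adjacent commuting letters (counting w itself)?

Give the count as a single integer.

90

piece 0:e — minimal
piece 1:a — minimal
piece 2:o — minimal
piece 3:o rests on {2:o}
piece 4:a rests on {1:a}
piece 5:e rests on {0:e}
minimal pieces: {0:e, 1:a, 2:o}
ways to finish when only these pieces remain (= sum over removing one remaining piece with nothing left below it):
  1 left: {3}→1  {4}→1  {5}→1
  2 left: {0,5}→1  {1,4}→1  {2,3}→1  {3,4}→2  {3,5}→2  {4,5}→2
  3 left: {0,3,5}→3  {0,4,5}→3  {1,3,4}→3  {1,4,5}→3  {2,3,4}→3  {2,3,5}→3  {3,4,5}→6
  4 left: {0,1,4,5}→6  {0,2,3,5}→6  {0,3,4,5}→12  {1,2,3,4}→6  {1,3,4,5}→12  {2,3,4,5}→12
  placing 0:e first → 30 extensions
  placing 1:a first → 30 extensions
  placing 2:o first → 30 extensions
total linear extensions = 90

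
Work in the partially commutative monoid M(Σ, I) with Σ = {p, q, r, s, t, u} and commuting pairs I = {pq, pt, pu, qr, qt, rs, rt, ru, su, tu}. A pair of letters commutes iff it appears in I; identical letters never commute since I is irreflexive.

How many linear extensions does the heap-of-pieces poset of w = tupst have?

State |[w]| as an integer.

#0=t has no predecessor
#1=u has no predecessor
#2=p has no predecessor
#3=s depends on [0:t, 2:p]
#4=t depends on [3:s]
sources: [0:t, 1:u, 2:p]
N(rest) = Σ N(rest − s) over sources s of rest; N(one piece) = 1:
  size 1 → [1]=1  [4]=1
  size 2 → [1,4]=2  [3,4]=1
  size 3 → [0,3,4]=1  [1,3,4]=3  [2,3,4]=1
  first=0(t) contributes 4
  first=1(u) contributes 2
  first=2(p) contributes 4
|[w]| = 10

10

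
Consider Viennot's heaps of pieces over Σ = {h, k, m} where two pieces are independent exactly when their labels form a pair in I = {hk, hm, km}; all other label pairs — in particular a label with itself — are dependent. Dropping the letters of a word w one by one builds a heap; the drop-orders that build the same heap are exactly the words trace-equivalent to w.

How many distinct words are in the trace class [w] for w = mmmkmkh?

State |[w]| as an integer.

0(m) covers ∅
1(m) covers 0:m
2(m) covers 1:m
3(k) covers ∅
4(m) covers 2:m
5(k) covers 3:k
6(h) covers ∅
floor of heap: 0:m, 3:k, 6:h
completions by unplaced set U, small U first (add the entries for U minus each lowest piece of U):
  |U|=1: {4}:1  {5}:1  {6}:1
  |U|=2: {2,4}:1  {3,5}:1  {4,5}:2  {4,6}:2  {5,6}:2
  |U|=3: {1,2,4}:1  {2,4,5}:3  {2,4,6}:3  {3,4,5}:3  {3,5,6}:3  {4,5,6}:6
  |U|=4: {0,1,2,4}:1  {1,2,4,5}:4  {1,2,4,6}:4  {2,3,4,5}:6  {2,4,5,6}:12  {3,4,5,6}:12
  |U|=5: {0,1,2,4,5}:5  {0,1,2,4,6}:5  {1,2,3,4,5}:10  {1,2,4,5,6}:20  {2,3,4,5,6}:30
  start at 0(m): 60
  start at 3(k): 30
  start at 6(h): 15
sum over floor = 105

105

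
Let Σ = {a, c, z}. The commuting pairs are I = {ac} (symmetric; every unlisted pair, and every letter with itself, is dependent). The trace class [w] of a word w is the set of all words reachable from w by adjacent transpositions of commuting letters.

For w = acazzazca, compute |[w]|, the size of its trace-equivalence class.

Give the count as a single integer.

6

0(a) covers ∅
1(c) covers ∅
2(a) covers 0:a
3(z) covers 1:c, 2:a
4(z) covers 3:z
5(a) covers 4:z
6(z) covers 5:a
7(c) covers 6:z
8(a) covers 6:z
floor of heap: 0:a, 1:c
completions by unplaced set U, small U first (add the entries for U minus each lowest piece of U):
  |U|=1: {7}:1  {8}:1
  |U|=2: {7,8}:2
  |U|=3: {6,7,8}:2
  |U|=4: {5,6,7,8}:2
  |U|=5: {4,5,6,7,8}:2
  |U|=6: {3,4,5,6,7,8}:2
  |U|=7: {1,3,4,5,6,7,8}:2  {2,3,4,5,6,7,8}:2
  start at 0(a): 4
  start at 1(c): 2
sum over floor = 6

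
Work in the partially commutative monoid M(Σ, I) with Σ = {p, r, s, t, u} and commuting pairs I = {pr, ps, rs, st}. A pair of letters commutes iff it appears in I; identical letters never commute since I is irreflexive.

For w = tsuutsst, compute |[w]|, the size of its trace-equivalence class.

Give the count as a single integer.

12

#0=t has no predecessor
#1=s has no predecessor
#2=u depends on [0:t, 1:s]
#3=u depends on [2:u]
#4=t depends on [3:u]
#5=s depends on [3:u]
#6=s depends on [5:s]
#7=t depends on [4:t]
sources: [0:t, 1:s]
N(rest) = Σ N(rest − s) over sources s of rest; N(one piece) = 1:
  size 1 → [6]=1  [7]=1
  size 2 → [4,7]=1  [5,6]=1  [6,7]=2
  size 3 → [4,6,7]=3  [5,6,7]=3
  size 4 → [4,5,6,7]=6
  size 5 → [3,4,5,6,7]=6
  size 6 → [2,3,4,5,6,7]=6
  first=0(t) contributes 6
  first=1(s) contributes 6
|[w]| = 12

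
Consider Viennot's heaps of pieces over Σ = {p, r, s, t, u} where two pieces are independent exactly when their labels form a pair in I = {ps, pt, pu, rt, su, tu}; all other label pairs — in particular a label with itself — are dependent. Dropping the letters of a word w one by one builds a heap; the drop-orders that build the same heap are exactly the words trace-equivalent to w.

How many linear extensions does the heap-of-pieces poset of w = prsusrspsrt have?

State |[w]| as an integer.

drop 0:p onto floor
drop 1:r onto {0:p}
drop 2:s onto {1:r}
drop 3:u onto {1:r}
drop 4:s onto {2:s}
drop 5:r onto {3:u, 4:s}
drop 6:s onto {5:r}
drop 7:p onto {5:r}
drop 8:s onto {6:s}
drop 9:r onto {7:p, 8:s}
drop 10:t onto {8:s}
ground layer = {0:p}
drop-orders for the pieces not yet dropped (sum over which currently-grounded one goes next):
  1 to go: {9} 1  {10} 1
  2 to go: {7,9} 1  {9,10} 2
  3 to go: {7,9,10} 3  {8,9,10} 2
  4 to go: {6,8,9,10} 2  {7,8,9,10} 5
  5 to go: {6,7,8,9,10} 7
  6 to go: {5,6,7,8,9,10} 7
  7 to go: {3,5,6,7,8,9,10} 7  {4,5,6,7,8,9,10} 7
  8 to go: {2,4,5,6,7,8,9,10} 7  {3,4,5,6,7,8,9,10} 14
  9 to go: {2,3,4,5,6,7,8,9,10} 21
  if 0:p drops first: 21 orders

21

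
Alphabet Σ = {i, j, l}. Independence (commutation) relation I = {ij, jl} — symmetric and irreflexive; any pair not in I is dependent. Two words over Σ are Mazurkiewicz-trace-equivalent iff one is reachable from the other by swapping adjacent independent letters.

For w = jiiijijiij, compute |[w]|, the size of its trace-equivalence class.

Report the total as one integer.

210

0(j) covers ∅
1(i) covers ∅
2(i) covers 1:i
3(i) covers 2:i
4(j) covers 0:j
5(i) covers 3:i
6(j) covers 4:j
7(i) covers 5:i
8(i) covers 7:i
9(j) covers 6:j
floor of heap: 0:j, 1:i
completions by unplaced set U, small U first (add the entries for U minus each lowest piece of U):
  |U|=1: {8}:1  {9}:1
  |U|=2: {6,9}:1  {7,8}:1  {8,9}:2
  |U|=3: {4,6,9}:1  {5,7,8}:1  {6,8,9}:3  {7,8,9}:3
  |U|=4: {0,4,6,9}:1  {3,5,7,8}:1  {4,6,8,9}:4  {5,7,8,9}:4  {6,7,8,9}:6
  |U|=5: {0,4,6,8,9}:5  {2,3,5,7,8}:1  {3,5,7,8,9}:5  {4,6,7,8,9}:10  {5,6,7,8,9}:10
  |U|=6: {0,4,6,7,8,9}:15  {1,2,3,5,7,8}:1  {2,3,5,7,8,9}:6  {3,5,6,7,8,9}:15  {4,5,6,7,8,9}:20
  |U|=7: {0,4,5,6,7,8,9}:35  {1,2,3,5,7,8,9}:7  {2,3,5,6,7,8,9}:21  {3,4,5,6,7,8,9}:35
  |U|=8: {0,3,4,5,6,7,8,9}:70  {1,2,3,5,6,7,8,9}:28  {2,3,4,5,6,7,8,9}:56
  start at 0(j): 84
  start at 1(i): 126
sum over floor = 210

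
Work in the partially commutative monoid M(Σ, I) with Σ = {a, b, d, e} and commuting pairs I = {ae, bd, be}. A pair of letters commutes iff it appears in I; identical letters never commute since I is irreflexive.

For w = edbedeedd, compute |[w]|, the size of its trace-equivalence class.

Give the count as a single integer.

#0=e has no predecessor
#1=d depends on [0:e]
#2=b has no predecessor
#3=e depends on [1:d]
#4=d depends on [3:e]
#5=e depends on [4:d]
#6=e depends on [5:e]
#7=d depends on [6:e]
#8=d depends on [7:d]
sources: [0:e, 2:b]
N(rest) = Σ N(rest − s) over sources s of rest; N(one piece) = 1:
  size 1 → [2]=1  [8]=1
  size 2 → [2,8]=2  [7,8]=1
  size 3 → [2,7,8]=3  [6,7,8]=1
  size 4 → [2,6,7,8]=4  [5,6,7,8]=1
  size 5 → [2,5,6,7,8]=5  [4,5,6,7,8]=1
  size 6 → [2,4,5,6,7,8]=6  [3,4,5,6,7,8]=1
  size 7 → [1,3,4,5,6,7,8]=1  [2,3,4,5,6,7,8]=7
  first=0(e) contributes 8
  first=2(b) contributes 1
|[w]| = 9

9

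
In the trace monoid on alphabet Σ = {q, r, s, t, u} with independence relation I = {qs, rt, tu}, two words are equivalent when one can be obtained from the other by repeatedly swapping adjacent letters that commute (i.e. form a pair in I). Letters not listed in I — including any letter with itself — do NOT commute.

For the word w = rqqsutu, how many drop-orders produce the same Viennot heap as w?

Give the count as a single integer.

9

#0=r has no predecessor
#1=q depends on [0:r]
#2=q depends on [1:q]
#3=s depends on [0:r]
#4=u depends on [2:q, 3:s]
#5=t depends on [2:q, 3:s]
#6=u depends on [4:u]
sources: [0:r]
N(rest) = Σ N(rest − s) over sources s of rest; N(one piece) = 1:
  size 1 → [5]=1  [6]=1
  size 2 → [4,6]=1  [5,6]=2
  size 3 → [4,5,6]=3
  size 4 → [2,4,5,6]=3  [3,4,5,6]=3
  size 5 → [1,2,4,5,6]=3  [2,3,4,5,6]=6
  first=0(r) contributes 9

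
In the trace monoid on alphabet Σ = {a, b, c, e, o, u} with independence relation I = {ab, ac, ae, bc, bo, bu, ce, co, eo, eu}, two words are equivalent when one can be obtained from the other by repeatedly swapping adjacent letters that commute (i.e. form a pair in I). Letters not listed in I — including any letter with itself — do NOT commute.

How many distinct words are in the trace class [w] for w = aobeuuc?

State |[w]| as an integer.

drop 0:a onto floor
drop 1:o onto {0:a}
drop 2:b onto floor
drop 3:e onto {2:b}
drop 4:u onto {1:o}
drop 5:u onto {4:u}
drop 6:c onto {5:u}
ground layer = {0:a, 2:b}
drop-orders for the pieces not yet dropped (sum over which currently-grounded one goes next):
  1 to go: {3} 1  {6} 1
  2 to go: {2,3} 1  {3,6} 2  {5,6} 1
  3 to go: {2,3,6} 3  {3,5,6} 3  {4,5,6} 1
  4 to go: {1,4,5,6} 1  {2,3,5,6} 6  {3,4,5,6} 4
  5 to go: {0,1,4,5,6} 1  {1,3,4,5,6} 5  {2,3,4,5,6} 10
  if 0:a drops first: 15 orders
  if 2:b drops first: 6 orders
heap linearizations: 21

21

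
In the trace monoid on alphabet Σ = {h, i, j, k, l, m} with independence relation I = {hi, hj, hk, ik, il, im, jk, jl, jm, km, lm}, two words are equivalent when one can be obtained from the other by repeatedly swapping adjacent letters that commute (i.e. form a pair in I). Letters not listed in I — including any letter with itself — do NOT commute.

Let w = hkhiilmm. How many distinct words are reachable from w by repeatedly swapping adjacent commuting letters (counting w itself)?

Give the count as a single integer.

piece 0:h — minimal
piece 1:k — minimal
piece 2:h rests on {0:h}
piece 3:i — minimal
piece 4:i rests on {3:i}
piece 5:l rests on {1:k, 2:h}
piece 6:m rests on {2:h}
piece 7:m rests on {6:m}
minimal pieces: {0:h, 1:k, 3:i}
ways to finish when only these pieces remain (= sum over removing one remaining piece with nothing left below it):
  1 left: {4}→1  {5}→1  {7}→1
  2 left: {1,5}→1  {3,4}→1  {4,5}→2  {4,7}→2  {5,7}→2  {6,7}→1
  3 left: {1,4,5}→3  {1,5,7}→3  {3,4,5}→3  {3,4,7}→3  {4,5,7}→6  {4,6,7}→3  {5,6,7}→3
  4 left: {1,3,4,5}→6  {1,4,5,7}→12  {1,5,6,7}→6  {2,5,6,7}→3  {3,4,5,7}→12  {3,4,6,7}→6  {4,5,6,7}→12
  5 left: {0,2,5,6,7}→3  {1,2,5,6,7}→9  {1,3,4,5,7}→30  {1,4,5,6,7}→30  {2,4,5,6,7}→15  {3,4,5,6,7}→30
  6 left: {0,1,2,5,6,7}→12  {0,2,4,5,6,7}→18  {1,2,4,5,6,7}→54  {1,3,4,5,6,7}→90  {2,3,4,5,6,7}→45
  placing 0:h first → 189 extensions
  placing 1:k first → 63 extensions
  placing 3:i first → 84 extensions
total linear extensions = 336

336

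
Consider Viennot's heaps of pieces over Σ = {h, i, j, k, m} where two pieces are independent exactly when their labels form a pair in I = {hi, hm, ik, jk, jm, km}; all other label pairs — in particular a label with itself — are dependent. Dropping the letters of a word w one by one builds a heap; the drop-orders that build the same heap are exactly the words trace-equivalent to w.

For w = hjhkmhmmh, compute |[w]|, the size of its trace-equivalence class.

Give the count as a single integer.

84

drop 0:h onto floor
drop 1:j onto {0:h}
drop 2:h onto {1:j}
drop 3:k onto {2:h}
drop 4:m onto floor
drop 5:h onto {3:k}
drop 6:m onto {4:m}
drop 7:m onto {6:m}
drop 8:h onto {5:h}
ground layer = {0:h, 4:m}
drop-orders for the pieces not yet dropped (sum over which currently-grounded one goes next):
  1 to go: {7} 1  {8} 1
  2 to go: {5,8} 1  {6,7} 1  {7,8} 2
  3 to go: {3,5,8} 1  {4,6,7} 1  {5,7,8} 3  {6,7,8} 3
  4 to go: {2,3,5,8} 1  {3,5,7,8} 4  {4,6,7,8} 4  {5,6,7,8} 6
  5 to go: {1,2,3,5,8} 1  {2,3,5,7,8} 5  {3,5,6,7,8} 10  {4,5,6,7,8} 10
  6 to go: {0,1,2,3,5,8} 1  {1,2,3,5,7,8} 6  {2,3,5,6,7,8} 15  {3,4,5,6,7,8} 20
  7 to go: {0,1,2,3,5,7,8} 7  {1,2,3,5,6,7,8} 21  {2,3,4,5,6,7,8} 35
  if 0:h drops first: 56 orders
  if 4:m drops first: 28 orders
heap linearizations: 84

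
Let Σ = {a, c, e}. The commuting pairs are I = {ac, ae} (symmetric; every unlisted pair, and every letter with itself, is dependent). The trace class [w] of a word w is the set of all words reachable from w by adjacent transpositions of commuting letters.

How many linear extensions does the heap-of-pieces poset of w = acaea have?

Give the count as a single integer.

10

0(a) covers ∅
1(c) covers ∅
2(a) covers 0:a
3(e) covers 1:c
4(a) covers 2:a
floor of heap: 0:a, 1:c
completions by unplaced set U, small U first (add the entries for U minus each lowest piece of U):
  |U|=1: {3}:1  {4}:1
  |U|=2: {1,3}:1  {2,4}:1  {3,4}:2
  |U|=3: {0,2,4}:1  {1,3,4}:3  {2,3,4}:3
  start at 0(a): 6
  start at 1(c): 4
sum over floor = 10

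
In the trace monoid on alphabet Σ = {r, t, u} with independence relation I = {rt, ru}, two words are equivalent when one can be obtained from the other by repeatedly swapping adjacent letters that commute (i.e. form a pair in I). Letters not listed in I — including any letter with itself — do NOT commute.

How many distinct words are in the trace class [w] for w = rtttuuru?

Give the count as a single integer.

28

0(r) covers ∅
1(t) covers ∅
2(t) covers 1:t
3(t) covers 2:t
4(u) covers 3:t
5(u) covers 4:u
6(r) covers 0:r
7(u) covers 5:u
floor of heap: 0:r, 1:t
completions by unplaced set U, small U first (add the entries for U minus each lowest piece of U):
  |U|=1: {6}:1  {7}:1
  |U|=2: {0,6}:1  {5,7}:1  {6,7}:2
  |U|=3: {0,6,7}:3  {4,5,7}:1  {5,6,7}:3
  |U|=4: {0,5,6,7}:6  {3,4,5,7}:1  {4,5,6,7}:4
  |U|=5: {0,4,5,6,7}:10  {2,3,4,5,7}:1  {3,4,5,6,7}:5
  |U|=6: {0,3,4,5,6,7}:15  {1,2,3,4,5,7}:1  {2,3,4,5,6,7}:6
  start at 0(r): 7
  start at 1(t): 21
sum over floor = 28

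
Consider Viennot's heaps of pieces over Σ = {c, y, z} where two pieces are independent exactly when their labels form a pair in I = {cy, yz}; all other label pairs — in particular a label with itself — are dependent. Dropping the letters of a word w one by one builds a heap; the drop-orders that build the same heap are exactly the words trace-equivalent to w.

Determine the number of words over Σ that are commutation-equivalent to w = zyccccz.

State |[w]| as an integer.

7

piece 0:z — minimal
piece 1:y — minimal
piece 2:c rests on {0:z}
piece 3:c rests on {2:c}
piece 4:c rests on {3:c}
piece 5:c rests on {4:c}
piece 6:z rests on {5:c}
minimal pieces: {0:z, 1:y}
ways to finish when only these pieces remain (= sum over removing one remaining piece with nothing left below it):
  1 left: {1}→1  {6}→1
  2 left: {1,6}→2  {5,6}→1
  3 left: {1,5,6}→3  {4,5,6}→1
  4 left: {1,4,5,6}→4  {3,4,5,6}→1
  5 left: {1,3,4,5,6}→5  {2,3,4,5,6}→1
  placing 0:z first → 6 extensions
  placing 1:y first → 1 extensions
total linear extensions = 7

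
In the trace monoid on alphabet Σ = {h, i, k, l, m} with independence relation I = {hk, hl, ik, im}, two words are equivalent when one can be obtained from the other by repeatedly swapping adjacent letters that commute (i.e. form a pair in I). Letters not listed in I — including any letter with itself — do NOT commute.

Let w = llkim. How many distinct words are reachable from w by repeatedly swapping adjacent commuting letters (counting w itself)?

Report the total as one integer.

piece 0:l — minimal
piece 1:l rests on {0:l}
piece 2:k rests on {1:l}
piece 3:i rests on {1:l}
piece 4:m rests on {2:k}
minimal pieces: {0:l}
ways to finish when only these pieces remain (= sum over removing one remaining piece with nothing left below it):
  1 left: {3}→1  {4}→1
  2 left: {2,4}→1  {3,4}→2
  3 left: {2,3,4}→3
  placing 0:l first → 3 extensions

3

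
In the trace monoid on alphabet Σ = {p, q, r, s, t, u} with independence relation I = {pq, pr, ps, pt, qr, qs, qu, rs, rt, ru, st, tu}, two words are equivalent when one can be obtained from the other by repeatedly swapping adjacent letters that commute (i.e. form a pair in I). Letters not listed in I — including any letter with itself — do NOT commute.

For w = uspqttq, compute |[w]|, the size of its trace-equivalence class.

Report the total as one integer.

70

drop 0:u onto floor
drop 1:s onto {0:u}
drop 2:p onto {0:u}
drop 3:q onto floor
drop 4:t onto {3:q}
drop 5:t onto {4:t}
drop 6:q onto {5:t}
ground layer = {0:u, 3:q}
drop-orders for the pieces not yet dropped (sum over which currently-grounded one goes next):
  1 to go: {1} 1  {2} 1  {6} 1
  2 to go: {1,2} 2  {1,6} 2  {2,6} 2  {5,6} 1
  3 to go: {0,1,2} 2  {1,2,6} 6  {1,5,6} 3  {2,5,6} 3  {4,5,6} 1
  4 to go: {0,1,2,6} 8  {1,2,5,6} 12  {1,4,5,6} 4  {2,4,5,6} 4  {3,4,5,6} 1
  5 to go: {0,1,2,5,6} 20  {1,2,4,5,6} 20  {1,3,4,5,6} 5  {2,3,4,5,6} 5
  if 0:u drops first: 30 orders
  if 3:q drops first: 40 orders
heap linearizations: 70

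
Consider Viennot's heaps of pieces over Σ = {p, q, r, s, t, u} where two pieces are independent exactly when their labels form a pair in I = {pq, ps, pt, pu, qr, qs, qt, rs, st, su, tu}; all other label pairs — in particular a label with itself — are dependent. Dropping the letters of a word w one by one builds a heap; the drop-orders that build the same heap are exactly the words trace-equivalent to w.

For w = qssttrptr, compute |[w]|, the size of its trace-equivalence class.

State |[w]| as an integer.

0(q) covers ∅
1(s) covers ∅
2(s) covers 1:s
3(t) covers ∅
4(t) covers 3:t
5(r) covers 4:t
6(p) covers 5:r
7(t) covers 5:r
8(r) covers 6:p, 7:t
floor of heap: 0:q, 1:s, 3:t
completions by unplaced set U, small U first (add the entries for U minus each lowest piece of U):
  |U|=1: {0}:1  {2}:1  {8}:1
  |U|=2: {0,2}:2  {0,8}:2  {1,2}:1  {2,8}:2  {6,8}:1  {7,8}:1
  |U|=3: {0,1,2}:3  {0,2,8}:6  {0,6,8}:3  {0,7,8}:3  {1,2,8}:3  {2,6,8}:3  {2,7,8}:3  {6,7,8}:2
  |U|=4: {0,1,2,8}:12  {0,2,6,8}:12  {0,2,7,8}:12  {0,6,7,8}:8  {1,2,6,8}:6  {1,2,7,8}:6  {2,6,7,8}:8  {5,6,7,8}:2
  |U|=5: {0,1,2,6,8}:30  {0,1,2,7,8}:30  {0,2,6,7,8}:40  {0,5,6,7,8}:10  {1,2,6,7,8}:20  {2,5,6,7,8}:10  {4,5,6,7,8}:2
  |U|=6: {0,1,2,6,7,8}:120  {0,2,5,6,7,8}:60  {0,4,5,6,7,8}:12  {1,2,5,6,7,8}:30  {2,4,5,6,7,8}:12  {3,4,5,6,7,8}:2
  |U|=7: {0,1,2,5,6,7,8}:210  {0,2,4,5,6,7,8}:84  {0,3,4,5,6,7,8}:14  {1,2,4,5,6,7,8}:42  {2,3,4,5,6,7,8}:14
  start at 0(q): 56
  start at 1(s): 112
  start at 3(t): 336
sum over floor = 504

504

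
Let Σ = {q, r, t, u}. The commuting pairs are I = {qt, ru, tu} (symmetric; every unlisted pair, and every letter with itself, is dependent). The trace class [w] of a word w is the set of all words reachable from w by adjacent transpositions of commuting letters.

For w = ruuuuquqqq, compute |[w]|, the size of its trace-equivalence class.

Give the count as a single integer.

drop 0:r onto floor
drop 1:u onto floor
drop 2:u onto {1:u}
drop 3:u onto {2:u}
drop 4:u onto {3:u}
drop 5:q onto {0:r, 4:u}
drop 6:u onto {5:q}
drop 7:q onto {6:u}
drop 8:q onto {7:q}
drop 9:q onto {8:q}
ground layer = {0:r, 1:u}
drop-orders for the pieces not yet dropped (sum over which currently-grounded one goes next):
  1 to go: {9} 1
  2 to go: {8,9} 1
  3 to go: {7,8,9} 1
  4 to go: {6,7,8,9} 1
  5 to go: {5,6,7,8,9} 1
  6 to go: {0,5,6,7,8,9} 1  {4,5,6,7,8,9} 1
  7 to go: {0,4,5,6,7,8,9} 2  {3,4,5,6,7,8,9} 1
  8 to go: {0,3,4,5,6,7,8,9} 3  {2,3,4,5,6,7,8,9} 1
  if 0:r drops first: 1 orders
  if 1:u drops first: 4 orders
heap linearizations: 5

5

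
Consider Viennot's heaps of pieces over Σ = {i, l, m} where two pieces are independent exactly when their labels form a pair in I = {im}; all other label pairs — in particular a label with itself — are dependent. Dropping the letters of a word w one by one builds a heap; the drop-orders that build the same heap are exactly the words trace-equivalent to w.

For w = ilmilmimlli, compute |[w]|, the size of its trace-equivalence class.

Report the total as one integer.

6

drop 0:i onto floor
drop 1:l onto {0:i}
drop 2:m onto {1:l}
drop 3:i onto {1:l}
drop 4:l onto {2:m, 3:i}
drop 5:m onto {4:l}
drop 6:i onto {4:l}
drop 7:m onto {5:m}
drop 8:l onto {6:i, 7:m}
drop 9:l onto {8:l}
drop 10:i onto {9:l}
ground layer = {0:i}
drop-orders for the pieces not yet dropped (sum over which currently-grounded one goes next):
  1 to go: {10} 1
  2 to go: {9,10} 1
  3 to go: {8,9,10} 1
  4 to go: {6,8,9,10} 1  {7,8,9,10} 1
  5 to go: {5,7,8,9,10} 1  {6,7,8,9,10} 2
  6 to go: {5,6,7,8,9,10} 3
  7 to go: {4,5,6,7,8,9,10} 3
  8 to go: {2,4,5,6,7,8,9,10} 3  {3,4,5,6,7,8,9,10} 3
  9 to go: {2,3,4,5,6,7,8,9,10} 6
  if 0:i drops first: 6 orders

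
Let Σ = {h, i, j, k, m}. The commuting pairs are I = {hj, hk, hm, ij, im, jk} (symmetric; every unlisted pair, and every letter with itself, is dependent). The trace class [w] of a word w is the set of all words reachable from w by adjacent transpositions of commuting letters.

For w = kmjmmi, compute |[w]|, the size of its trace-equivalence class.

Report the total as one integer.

0(k) covers ∅
1(m) covers 0:k
2(j) covers 1:m
3(m) covers 2:j
4(m) covers 3:m
5(i) covers 0:k
floor of heap: 0:k
completions by unplaced set U, small U first (add the entries for U minus each lowest piece of U):
  |U|=1: {4}:1  {5}:1
  |U|=2: {3,4}:1  {4,5}:2
  |U|=3: {2,3,4}:1  {3,4,5}:3
  |U|=4: {1,2,3,4}:1  {2,3,4,5}:4
  start at 0(k): 5

5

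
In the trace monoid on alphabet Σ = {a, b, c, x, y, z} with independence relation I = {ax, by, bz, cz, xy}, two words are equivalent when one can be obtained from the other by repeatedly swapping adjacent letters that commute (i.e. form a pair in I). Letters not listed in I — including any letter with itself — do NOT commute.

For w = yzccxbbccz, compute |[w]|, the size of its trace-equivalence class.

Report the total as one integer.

0(y) covers ∅
1(z) covers 0:y
2(c) covers 0:y
3(c) covers 2:c
4(x) covers 1:z, 3:c
5(b) covers 4:x
6(b) covers 5:b
7(c) covers 6:b
8(c) covers 7:c
9(z) covers 4:x
floor of heap: 0:y
completions by unplaced set U, small U first (add the entries for U minus each lowest piece of U):
  |U|=1: {8}:1  {9}:1
  |U|=2: {7,8}:1  {8,9}:2
  |U|=3: {6,7,8}:1  {7,8,9}:3
  |U|=4: {5,6,7,8}:1  {6,7,8,9}:4
  |U|=5: {5,6,7,8,9}:5
  |U|=6: {4,5,6,7,8,9}:5
  |U|=7: {1,4,5,6,7,8,9}:5  {3,4,5,6,7,8,9}:5
  |U|=8: {1,3,4,5,6,7,8,9}:10  {2,3,4,5,6,7,8,9}:5
  start at 0(y): 15

15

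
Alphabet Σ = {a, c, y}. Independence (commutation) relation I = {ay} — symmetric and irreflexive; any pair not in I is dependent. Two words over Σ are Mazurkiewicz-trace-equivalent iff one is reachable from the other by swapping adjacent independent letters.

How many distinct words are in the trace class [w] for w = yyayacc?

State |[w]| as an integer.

drop 0:y onto floor
drop 1:y onto {0:y}
drop 2:a onto floor
drop 3:y onto {1:y}
drop 4:a onto {2:a}
drop 5:c onto {3:y, 4:a}
drop 6:c onto {5:c}
ground layer = {0:y, 2:a}
drop-orders for the pieces not yet dropped (sum over which currently-grounded one goes next):
  1 to go: {6} 1
  2 to go: {5,6} 1
  3 to go: {3,5,6} 1  {4,5,6} 1
  4 to go: {1,3,5,6} 1  {2,4,5,6} 1  {3,4,5,6} 2
  5 to go: {0,1,3,5,6} 1  {1,3,4,5,6} 3  {2,3,4,5,6} 3
  if 0:y drops first: 6 orders
  if 2:a drops first: 4 orders
heap linearizations: 10

10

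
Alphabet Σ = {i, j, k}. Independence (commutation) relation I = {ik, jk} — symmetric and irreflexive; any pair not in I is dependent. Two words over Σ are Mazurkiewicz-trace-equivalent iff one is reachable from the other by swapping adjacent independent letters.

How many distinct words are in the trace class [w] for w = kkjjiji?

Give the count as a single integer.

0(k) covers ∅
1(k) covers 0:k
2(j) covers ∅
3(j) covers 2:j
4(i) covers 3:j
5(j) covers 4:i
6(i) covers 5:j
floor of heap: 0:k, 2:j
completions by unplaced set U, small U first (add the entries for U minus each lowest piece of U):
  |U|=1: {1}:1  {6}:1
  |U|=2: {0,1}:1  {1,6}:2  {5,6}:1
  |U|=3: {0,1,6}:3  {1,5,6}:3  {4,5,6}:1
  |U|=4: {0,1,5,6}:6  {1,4,5,6}:4  {3,4,5,6}:1
  |U|=5: {0,1,4,5,6}:10  {1,3,4,5,6}:5  {2,3,4,5,6}:1
  start at 0(k): 6
  start at 2(j): 15
sum over floor = 21

21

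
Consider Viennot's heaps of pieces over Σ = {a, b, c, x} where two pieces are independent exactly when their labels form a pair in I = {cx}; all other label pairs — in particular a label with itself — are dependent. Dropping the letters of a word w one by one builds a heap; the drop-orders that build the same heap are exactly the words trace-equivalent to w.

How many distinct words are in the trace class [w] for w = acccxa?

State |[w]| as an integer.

4

0(a) covers ∅
1(c) covers 0:a
2(c) covers 1:c
3(c) covers 2:c
4(x) covers 0:a
5(a) covers 3:c, 4:x
floor of heap: 0:a
completions by unplaced set U, small U first (add the entries for U minus each lowest piece of U):
  |U|=1: {5}:1
  |U|=2: {3,5}:1  {4,5}:1
  |U|=3: {2,3,5}:1  {3,4,5}:2
  |U|=4: {1,2,3,5}:1  {2,3,4,5}:3
  start at 0(a): 4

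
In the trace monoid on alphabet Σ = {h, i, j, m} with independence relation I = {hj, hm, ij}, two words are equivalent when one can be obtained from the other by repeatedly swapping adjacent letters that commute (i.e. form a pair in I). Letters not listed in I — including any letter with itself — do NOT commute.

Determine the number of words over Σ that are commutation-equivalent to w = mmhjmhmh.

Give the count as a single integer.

drop 0:m onto floor
drop 1:m onto {0:m}
drop 2:h onto floor
drop 3:j onto {1:m}
drop 4:m onto {3:j}
drop 5:h onto {2:h}
drop 6:m onto {4:m}
drop 7:h onto {5:h}
ground layer = {0:m, 2:h}
drop-orders for the pieces not yet dropped (sum over which currently-grounded one goes next):
  1 to go: {6} 1  {7} 1
  2 to go: {4,6} 1  {5,7} 1  {6,7} 2
  3 to go: {2,5,7} 1  {3,4,6} 1  {4,6,7} 3  {5,6,7} 3
  4 to go: {1,3,4,6} 1  {2,5,6,7} 4  {3,4,6,7} 4  {4,5,6,7} 6
  5 to go: {0,1,3,4,6} 1  {1,3,4,6,7} 5  {2,4,5,6,7} 10  {3,4,5,6,7} 10
  6 to go: {0,1,3,4,6,7} 6  {1,3,4,5,6,7} 15  {2,3,4,5,6,7} 20
  if 0:m drops first: 35 orders
  if 2:h drops first: 21 orders
heap linearizations: 56

56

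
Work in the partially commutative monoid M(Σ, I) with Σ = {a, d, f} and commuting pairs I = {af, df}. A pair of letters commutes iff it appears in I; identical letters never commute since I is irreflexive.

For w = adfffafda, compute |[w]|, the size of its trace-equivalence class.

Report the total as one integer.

0(a) covers ∅
1(d) covers 0:a
2(f) covers ∅
3(f) covers 2:f
4(f) covers 3:f
5(a) covers 1:d
6(f) covers 4:f
7(d) covers 5:a
8(a) covers 7:d
floor of heap: 0:a, 2:f
completions by unplaced set U, small U first (add the entries for U minus each lowest piece of U):
  |U|=1: {6}:1  {8}:1
  |U|=2: {4,6}:1  {6,8}:2  {7,8}:1
  |U|=3: {3,4,6}:1  {4,6,8}:3  {5,7,8}:1  {6,7,8}:3
  |U|=4: {1,5,7,8}:1  {2,3,4,6}:1  {3,4,6,8}:4  {4,6,7,8}:6  {5,6,7,8}:4
  |U|=5: {0,1,5,7,8}:1  {1,5,6,7,8}:5  {2,3,4,6,8}:5  {3,4,6,7,8}:10  {4,5,6,7,8}:10
  |U|=6: {0,1,5,6,7,8}:6  {1,4,5,6,7,8}:15  {2,3,4,6,7,8}:15  {3,4,5,6,7,8}:20
  |U|=7: {0,1,4,5,6,7,8}:21  {1,3,4,5,6,7,8}:35  {2,3,4,5,6,7,8}:35
  start at 0(a): 70
  start at 2(f): 56
sum over floor = 126

126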